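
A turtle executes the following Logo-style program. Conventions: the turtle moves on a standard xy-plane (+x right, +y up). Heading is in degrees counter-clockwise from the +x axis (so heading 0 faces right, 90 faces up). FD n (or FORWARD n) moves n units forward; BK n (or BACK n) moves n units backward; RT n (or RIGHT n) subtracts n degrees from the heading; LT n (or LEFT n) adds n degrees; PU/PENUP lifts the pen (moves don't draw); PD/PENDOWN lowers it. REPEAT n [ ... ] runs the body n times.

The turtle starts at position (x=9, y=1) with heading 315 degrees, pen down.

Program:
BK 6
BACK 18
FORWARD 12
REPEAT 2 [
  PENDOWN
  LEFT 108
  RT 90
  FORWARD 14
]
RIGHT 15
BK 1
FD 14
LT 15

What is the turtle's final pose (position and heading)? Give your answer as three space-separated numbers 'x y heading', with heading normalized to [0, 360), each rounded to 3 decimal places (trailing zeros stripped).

Executing turtle program step by step:
Start: pos=(9,1), heading=315, pen down
BK 6: (9,1) -> (4.757,5.243) [heading=315, draw]
BK 18: (4.757,5.243) -> (-7.971,17.971) [heading=315, draw]
FD 12: (-7.971,17.971) -> (0.515,9.485) [heading=315, draw]
REPEAT 2 [
  -- iteration 1/2 --
  PD: pen down
  LT 108: heading 315 -> 63
  RT 90: heading 63 -> 333
  FD 14: (0.515,9.485) -> (12.989,3.129) [heading=333, draw]
  -- iteration 2/2 --
  PD: pen down
  LT 108: heading 333 -> 81
  RT 90: heading 81 -> 351
  FD 14: (12.989,3.129) -> (26.816,0.939) [heading=351, draw]
]
RT 15: heading 351 -> 336
BK 1: (26.816,0.939) -> (25.903,1.346) [heading=336, draw]
FD 14: (25.903,1.346) -> (38.693,-4.348) [heading=336, draw]
LT 15: heading 336 -> 351
Final: pos=(38.693,-4.348), heading=351, 7 segment(s) drawn

Answer: 38.693 -4.348 351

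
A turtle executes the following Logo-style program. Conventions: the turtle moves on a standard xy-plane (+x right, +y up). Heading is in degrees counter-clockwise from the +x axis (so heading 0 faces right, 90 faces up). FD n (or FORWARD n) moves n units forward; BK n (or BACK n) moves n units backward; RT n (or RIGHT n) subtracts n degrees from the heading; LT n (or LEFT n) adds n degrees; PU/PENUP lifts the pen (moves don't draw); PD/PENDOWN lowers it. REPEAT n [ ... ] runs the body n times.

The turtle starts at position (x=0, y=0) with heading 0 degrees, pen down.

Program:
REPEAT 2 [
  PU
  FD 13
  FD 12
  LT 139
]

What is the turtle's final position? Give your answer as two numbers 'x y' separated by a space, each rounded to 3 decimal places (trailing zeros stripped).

Answer: 6.132 16.401

Derivation:
Executing turtle program step by step:
Start: pos=(0,0), heading=0, pen down
REPEAT 2 [
  -- iteration 1/2 --
  PU: pen up
  FD 13: (0,0) -> (13,0) [heading=0, move]
  FD 12: (13,0) -> (25,0) [heading=0, move]
  LT 139: heading 0 -> 139
  -- iteration 2/2 --
  PU: pen up
  FD 13: (25,0) -> (15.189,8.529) [heading=139, move]
  FD 12: (15.189,8.529) -> (6.132,16.401) [heading=139, move]
  LT 139: heading 139 -> 278
]
Final: pos=(6.132,16.401), heading=278, 0 segment(s) drawn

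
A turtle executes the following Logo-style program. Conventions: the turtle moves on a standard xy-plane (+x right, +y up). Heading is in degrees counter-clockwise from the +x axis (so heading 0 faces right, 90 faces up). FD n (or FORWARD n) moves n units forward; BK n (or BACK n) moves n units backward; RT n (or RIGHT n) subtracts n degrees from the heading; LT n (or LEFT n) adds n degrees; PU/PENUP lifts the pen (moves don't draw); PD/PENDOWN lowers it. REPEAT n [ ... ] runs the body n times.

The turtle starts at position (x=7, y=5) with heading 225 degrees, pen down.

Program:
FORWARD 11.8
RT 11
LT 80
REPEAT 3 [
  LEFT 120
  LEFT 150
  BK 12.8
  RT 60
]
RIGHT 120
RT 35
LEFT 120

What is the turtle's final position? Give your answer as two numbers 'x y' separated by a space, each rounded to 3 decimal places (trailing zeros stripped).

Executing turtle program step by step:
Start: pos=(7,5), heading=225, pen down
FD 11.8: (7,5) -> (-1.344,-3.344) [heading=225, draw]
RT 11: heading 225 -> 214
LT 80: heading 214 -> 294
REPEAT 3 [
  -- iteration 1/3 --
  LT 120: heading 294 -> 54
  LT 150: heading 54 -> 204
  BK 12.8: (-1.344,-3.344) -> (10.35,1.862) [heading=204, draw]
  RT 60: heading 204 -> 144
  -- iteration 2/3 --
  LT 120: heading 144 -> 264
  LT 150: heading 264 -> 54
  BK 12.8: (10.35,1.862) -> (2.826,-8.493) [heading=54, draw]
  RT 60: heading 54 -> 354
  -- iteration 3/3 --
  LT 120: heading 354 -> 114
  LT 150: heading 114 -> 264
  BK 12.8: (2.826,-8.493) -> (4.164,4.237) [heading=264, draw]
  RT 60: heading 264 -> 204
]
RT 120: heading 204 -> 84
RT 35: heading 84 -> 49
LT 120: heading 49 -> 169
Final: pos=(4.164,4.237), heading=169, 4 segment(s) drawn

Answer: 4.164 4.237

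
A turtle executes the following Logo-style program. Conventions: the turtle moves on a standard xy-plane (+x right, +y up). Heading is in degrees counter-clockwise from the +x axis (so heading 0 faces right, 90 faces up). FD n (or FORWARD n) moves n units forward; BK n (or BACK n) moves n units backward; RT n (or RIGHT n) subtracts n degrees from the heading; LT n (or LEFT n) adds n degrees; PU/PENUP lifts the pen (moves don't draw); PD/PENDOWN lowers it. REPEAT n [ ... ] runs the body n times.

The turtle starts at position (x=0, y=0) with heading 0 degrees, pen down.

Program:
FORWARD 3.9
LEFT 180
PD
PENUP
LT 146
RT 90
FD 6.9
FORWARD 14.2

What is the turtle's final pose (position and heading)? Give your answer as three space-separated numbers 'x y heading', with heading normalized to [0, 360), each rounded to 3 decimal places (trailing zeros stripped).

Answer: -7.899 -17.493 236

Derivation:
Executing turtle program step by step:
Start: pos=(0,0), heading=0, pen down
FD 3.9: (0,0) -> (3.9,0) [heading=0, draw]
LT 180: heading 0 -> 180
PD: pen down
PU: pen up
LT 146: heading 180 -> 326
RT 90: heading 326 -> 236
FD 6.9: (3.9,0) -> (0.042,-5.72) [heading=236, move]
FD 14.2: (0.042,-5.72) -> (-7.899,-17.493) [heading=236, move]
Final: pos=(-7.899,-17.493), heading=236, 1 segment(s) drawn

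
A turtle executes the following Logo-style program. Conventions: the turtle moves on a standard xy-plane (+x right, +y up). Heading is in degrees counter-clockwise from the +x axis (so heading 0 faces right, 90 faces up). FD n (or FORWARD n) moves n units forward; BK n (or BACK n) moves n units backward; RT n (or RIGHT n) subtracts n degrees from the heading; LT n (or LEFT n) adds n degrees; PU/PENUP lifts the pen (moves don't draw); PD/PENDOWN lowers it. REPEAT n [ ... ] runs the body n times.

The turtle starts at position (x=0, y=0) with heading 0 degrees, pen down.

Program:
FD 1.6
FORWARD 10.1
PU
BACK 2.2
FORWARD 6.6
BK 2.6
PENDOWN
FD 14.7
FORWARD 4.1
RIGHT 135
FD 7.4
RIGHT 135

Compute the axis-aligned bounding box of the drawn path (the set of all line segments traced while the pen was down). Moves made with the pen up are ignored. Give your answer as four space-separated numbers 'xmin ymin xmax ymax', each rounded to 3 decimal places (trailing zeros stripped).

Executing turtle program step by step:
Start: pos=(0,0), heading=0, pen down
FD 1.6: (0,0) -> (1.6,0) [heading=0, draw]
FD 10.1: (1.6,0) -> (11.7,0) [heading=0, draw]
PU: pen up
BK 2.2: (11.7,0) -> (9.5,0) [heading=0, move]
FD 6.6: (9.5,0) -> (16.1,0) [heading=0, move]
BK 2.6: (16.1,0) -> (13.5,0) [heading=0, move]
PD: pen down
FD 14.7: (13.5,0) -> (28.2,0) [heading=0, draw]
FD 4.1: (28.2,0) -> (32.3,0) [heading=0, draw]
RT 135: heading 0 -> 225
FD 7.4: (32.3,0) -> (27.067,-5.233) [heading=225, draw]
RT 135: heading 225 -> 90
Final: pos=(27.067,-5.233), heading=90, 5 segment(s) drawn

Segment endpoints: x in {0, 1.6, 11.7, 13.5, 27.067, 28.2, 32.3}, y in {-5.233, 0}
xmin=0, ymin=-5.233, xmax=32.3, ymax=0

Answer: 0 -5.233 32.3 0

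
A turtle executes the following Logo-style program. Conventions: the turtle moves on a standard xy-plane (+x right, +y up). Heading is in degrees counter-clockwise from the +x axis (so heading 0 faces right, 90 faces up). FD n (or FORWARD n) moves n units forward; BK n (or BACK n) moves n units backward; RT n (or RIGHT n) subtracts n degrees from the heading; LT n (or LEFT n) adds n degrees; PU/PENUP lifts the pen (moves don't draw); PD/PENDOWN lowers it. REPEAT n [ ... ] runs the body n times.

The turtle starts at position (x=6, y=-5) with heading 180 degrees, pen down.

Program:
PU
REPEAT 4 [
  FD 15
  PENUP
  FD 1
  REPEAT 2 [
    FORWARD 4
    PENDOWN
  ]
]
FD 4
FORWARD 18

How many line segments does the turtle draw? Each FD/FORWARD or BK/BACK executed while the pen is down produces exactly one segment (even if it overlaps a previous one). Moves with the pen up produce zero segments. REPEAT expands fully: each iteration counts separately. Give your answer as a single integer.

Answer: 9

Derivation:
Executing turtle program step by step:
Start: pos=(6,-5), heading=180, pen down
PU: pen up
REPEAT 4 [
  -- iteration 1/4 --
  FD 15: (6,-5) -> (-9,-5) [heading=180, move]
  PU: pen up
  FD 1: (-9,-5) -> (-10,-5) [heading=180, move]
  REPEAT 2 [
    -- iteration 1/2 --
    FD 4: (-10,-5) -> (-14,-5) [heading=180, move]
    PD: pen down
    -- iteration 2/2 --
    FD 4: (-14,-5) -> (-18,-5) [heading=180, draw]
    PD: pen down
  ]
  -- iteration 2/4 --
  FD 15: (-18,-5) -> (-33,-5) [heading=180, draw]
  PU: pen up
  FD 1: (-33,-5) -> (-34,-5) [heading=180, move]
  REPEAT 2 [
    -- iteration 1/2 --
    FD 4: (-34,-5) -> (-38,-5) [heading=180, move]
    PD: pen down
    -- iteration 2/2 --
    FD 4: (-38,-5) -> (-42,-5) [heading=180, draw]
    PD: pen down
  ]
  -- iteration 3/4 --
  FD 15: (-42,-5) -> (-57,-5) [heading=180, draw]
  PU: pen up
  FD 1: (-57,-5) -> (-58,-5) [heading=180, move]
  REPEAT 2 [
    -- iteration 1/2 --
    FD 4: (-58,-5) -> (-62,-5) [heading=180, move]
    PD: pen down
    -- iteration 2/2 --
    FD 4: (-62,-5) -> (-66,-5) [heading=180, draw]
    PD: pen down
  ]
  -- iteration 4/4 --
  FD 15: (-66,-5) -> (-81,-5) [heading=180, draw]
  PU: pen up
  FD 1: (-81,-5) -> (-82,-5) [heading=180, move]
  REPEAT 2 [
    -- iteration 1/2 --
    FD 4: (-82,-5) -> (-86,-5) [heading=180, move]
    PD: pen down
    -- iteration 2/2 --
    FD 4: (-86,-5) -> (-90,-5) [heading=180, draw]
    PD: pen down
  ]
]
FD 4: (-90,-5) -> (-94,-5) [heading=180, draw]
FD 18: (-94,-5) -> (-112,-5) [heading=180, draw]
Final: pos=(-112,-5), heading=180, 9 segment(s) drawn
Segments drawn: 9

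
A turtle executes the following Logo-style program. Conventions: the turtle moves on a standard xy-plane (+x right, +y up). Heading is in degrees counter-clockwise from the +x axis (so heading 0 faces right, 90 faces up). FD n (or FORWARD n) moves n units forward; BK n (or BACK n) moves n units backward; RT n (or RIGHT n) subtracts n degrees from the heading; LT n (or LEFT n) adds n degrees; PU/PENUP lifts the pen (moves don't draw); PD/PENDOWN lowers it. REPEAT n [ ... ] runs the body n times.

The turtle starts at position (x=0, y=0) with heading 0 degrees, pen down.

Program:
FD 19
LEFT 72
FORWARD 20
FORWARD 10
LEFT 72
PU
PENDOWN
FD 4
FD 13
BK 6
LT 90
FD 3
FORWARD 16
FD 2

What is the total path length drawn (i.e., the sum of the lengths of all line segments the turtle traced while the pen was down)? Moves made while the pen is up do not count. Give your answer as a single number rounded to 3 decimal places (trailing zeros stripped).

Executing turtle program step by step:
Start: pos=(0,0), heading=0, pen down
FD 19: (0,0) -> (19,0) [heading=0, draw]
LT 72: heading 0 -> 72
FD 20: (19,0) -> (25.18,19.021) [heading=72, draw]
FD 10: (25.18,19.021) -> (28.271,28.532) [heading=72, draw]
LT 72: heading 72 -> 144
PU: pen up
PD: pen down
FD 4: (28.271,28.532) -> (25.034,30.883) [heading=144, draw]
FD 13: (25.034,30.883) -> (14.517,38.524) [heading=144, draw]
BK 6: (14.517,38.524) -> (19.371,34.997) [heading=144, draw]
LT 90: heading 144 -> 234
FD 3: (19.371,34.997) -> (17.608,32.57) [heading=234, draw]
FD 16: (17.608,32.57) -> (8.203,19.626) [heading=234, draw]
FD 2: (8.203,19.626) -> (7.028,18.008) [heading=234, draw]
Final: pos=(7.028,18.008), heading=234, 9 segment(s) drawn

Segment lengths:
  seg 1: (0,0) -> (19,0), length = 19
  seg 2: (19,0) -> (25.18,19.021), length = 20
  seg 3: (25.18,19.021) -> (28.271,28.532), length = 10
  seg 4: (28.271,28.532) -> (25.034,30.883), length = 4
  seg 5: (25.034,30.883) -> (14.517,38.524), length = 13
  seg 6: (14.517,38.524) -> (19.371,34.997), length = 6
  seg 7: (19.371,34.997) -> (17.608,32.57), length = 3
  seg 8: (17.608,32.57) -> (8.203,19.626), length = 16
  seg 9: (8.203,19.626) -> (7.028,18.008), length = 2
Total = 93

Answer: 93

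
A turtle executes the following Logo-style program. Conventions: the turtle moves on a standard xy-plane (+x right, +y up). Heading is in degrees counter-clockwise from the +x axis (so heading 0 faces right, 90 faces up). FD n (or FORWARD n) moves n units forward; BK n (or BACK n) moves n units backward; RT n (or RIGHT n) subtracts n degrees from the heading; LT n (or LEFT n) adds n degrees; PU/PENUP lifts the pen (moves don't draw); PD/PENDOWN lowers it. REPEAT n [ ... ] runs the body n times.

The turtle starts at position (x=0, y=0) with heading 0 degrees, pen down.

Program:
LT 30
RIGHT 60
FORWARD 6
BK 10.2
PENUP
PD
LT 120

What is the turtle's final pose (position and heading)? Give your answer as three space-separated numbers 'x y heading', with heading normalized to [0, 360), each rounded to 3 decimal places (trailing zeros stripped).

Answer: -3.637 2.1 90

Derivation:
Executing turtle program step by step:
Start: pos=(0,0), heading=0, pen down
LT 30: heading 0 -> 30
RT 60: heading 30 -> 330
FD 6: (0,0) -> (5.196,-3) [heading=330, draw]
BK 10.2: (5.196,-3) -> (-3.637,2.1) [heading=330, draw]
PU: pen up
PD: pen down
LT 120: heading 330 -> 90
Final: pos=(-3.637,2.1), heading=90, 2 segment(s) drawn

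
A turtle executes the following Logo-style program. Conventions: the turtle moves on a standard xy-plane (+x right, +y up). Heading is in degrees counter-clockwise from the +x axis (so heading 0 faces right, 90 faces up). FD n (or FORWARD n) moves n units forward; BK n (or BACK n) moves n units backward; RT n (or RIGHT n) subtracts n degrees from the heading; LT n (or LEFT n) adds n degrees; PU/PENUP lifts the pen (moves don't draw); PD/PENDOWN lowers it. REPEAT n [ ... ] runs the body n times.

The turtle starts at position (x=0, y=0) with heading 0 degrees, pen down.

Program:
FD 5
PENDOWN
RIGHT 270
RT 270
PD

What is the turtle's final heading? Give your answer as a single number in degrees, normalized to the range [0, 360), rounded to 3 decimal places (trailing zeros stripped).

Executing turtle program step by step:
Start: pos=(0,0), heading=0, pen down
FD 5: (0,0) -> (5,0) [heading=0, draw]
PD: pen down
RT 270: heading 0 -> 90
RT 270: heading 90 -> 180
PD: pen down
Final: pos=(5,0), heading=180, 1 segment(s) drawn

Answer: 180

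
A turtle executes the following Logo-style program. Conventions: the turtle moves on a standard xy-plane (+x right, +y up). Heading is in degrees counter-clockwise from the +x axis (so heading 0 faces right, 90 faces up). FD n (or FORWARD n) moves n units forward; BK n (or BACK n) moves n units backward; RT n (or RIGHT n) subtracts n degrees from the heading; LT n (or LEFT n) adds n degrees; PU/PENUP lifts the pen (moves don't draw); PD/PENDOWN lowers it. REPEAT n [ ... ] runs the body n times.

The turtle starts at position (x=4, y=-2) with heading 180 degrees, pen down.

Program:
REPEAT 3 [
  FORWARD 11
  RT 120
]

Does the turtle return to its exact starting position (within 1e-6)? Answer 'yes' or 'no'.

Executing turtle program step by step:
Start: pos=(4,-2), heading=180, pen down
REPEAT 3 [
  -- iteration 1/3 --
  FD 11: (4,-2) -> (-7,-2) [heading=180, draw]
  RT 120: heading 180 -> 60
  -- iteration 2/3 --
  FD 11: (-7,-2) -> (-1.5,7.526) [heading=60, draw]
  RT 120: heading 60 -> 300
  -- iteration 3/3 --
  FD 11: (-1.5,7.526) -> (4,-2) [heading=300, draw]
  RT 120: heading 300 -> 180
]
Final: pos=(4,-2), heading=180, 3 segment(s) drawn

Start position: (4, -2)
Final position: (4, -2)
Distance = 0; < 1e-6 -> CLOSED

Answer: yes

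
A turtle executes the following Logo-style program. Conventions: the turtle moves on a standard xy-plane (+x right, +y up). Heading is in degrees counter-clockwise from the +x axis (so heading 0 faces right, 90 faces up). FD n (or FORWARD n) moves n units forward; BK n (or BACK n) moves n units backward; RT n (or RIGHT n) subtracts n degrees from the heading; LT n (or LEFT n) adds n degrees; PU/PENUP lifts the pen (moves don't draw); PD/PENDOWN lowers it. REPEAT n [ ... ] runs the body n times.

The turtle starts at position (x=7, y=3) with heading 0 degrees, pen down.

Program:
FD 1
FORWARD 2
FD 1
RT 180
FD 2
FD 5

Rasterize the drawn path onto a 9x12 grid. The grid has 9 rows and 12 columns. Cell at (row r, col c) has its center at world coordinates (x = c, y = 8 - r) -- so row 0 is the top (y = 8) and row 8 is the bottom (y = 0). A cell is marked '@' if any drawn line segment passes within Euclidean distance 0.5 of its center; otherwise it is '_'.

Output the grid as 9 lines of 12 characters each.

Segment 0: (7,3) -> (8,3)
Segment 1: (8,3) -> (10,3)
Segment 2: (10,3) -> (11,3)
Segment 3: (11,3) -> (9,3)
Segment 4: (9,3) -> (4,3)

Answer: ____________
____________
____________
____________
____________
____@@@@@@@@
____________
____________
____________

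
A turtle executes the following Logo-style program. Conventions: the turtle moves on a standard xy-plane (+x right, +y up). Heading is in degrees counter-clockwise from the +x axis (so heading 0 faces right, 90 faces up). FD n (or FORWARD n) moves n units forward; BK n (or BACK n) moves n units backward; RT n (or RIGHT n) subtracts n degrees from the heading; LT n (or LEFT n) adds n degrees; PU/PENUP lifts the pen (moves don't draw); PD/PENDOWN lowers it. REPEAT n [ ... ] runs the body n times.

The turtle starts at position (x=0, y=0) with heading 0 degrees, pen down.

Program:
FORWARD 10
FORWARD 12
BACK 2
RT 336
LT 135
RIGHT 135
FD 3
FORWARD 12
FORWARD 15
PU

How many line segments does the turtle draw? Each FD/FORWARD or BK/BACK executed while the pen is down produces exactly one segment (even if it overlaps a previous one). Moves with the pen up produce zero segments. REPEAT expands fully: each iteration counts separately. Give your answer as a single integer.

Executing turtle program step by step:
Start: pos=(0,0), heading=0, pen down
FD 10: (0,0) -> (10,0) [heading=0, draw]
FD 12: (10,0) -> (22,0) [heading=0, draw]
BK 2: (22,0) -> (20,0) [heading=0, draw]
RT 336: heading 0 -> 24
LT 135: heading 24 -> 159
RT 135: heading 159 -> 24
FD 3: (20,0) -> (22.741,1.22) [heading=24, draw]
FD 12: (22.741,1.22) -> (33.703,6.101) [heading=24, draw]
FD 15: (33.703,6.101) -> (47.406,12.202) [heading=24, draw]
PU: pen up
Final: pos=(47.406,12.202), heading=24, 6 segment(s) drawn
Segments drawn: 6

Answer: 6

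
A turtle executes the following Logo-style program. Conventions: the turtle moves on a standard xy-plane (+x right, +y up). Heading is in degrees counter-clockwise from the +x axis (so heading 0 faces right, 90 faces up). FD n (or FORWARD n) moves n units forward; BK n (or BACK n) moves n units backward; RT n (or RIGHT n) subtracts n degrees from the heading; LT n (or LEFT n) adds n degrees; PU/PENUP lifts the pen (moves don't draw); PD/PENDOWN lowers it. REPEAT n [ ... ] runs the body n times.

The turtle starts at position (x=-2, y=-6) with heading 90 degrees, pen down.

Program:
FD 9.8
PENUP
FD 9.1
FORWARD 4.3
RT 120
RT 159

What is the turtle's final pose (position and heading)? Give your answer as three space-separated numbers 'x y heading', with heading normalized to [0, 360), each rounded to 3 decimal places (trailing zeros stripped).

Answer: -2 17.2 171

Derivation:
Executing turtle program step by step:
Start: pos=(-2,-6), heading=90, pen down
FD 9.8: (-2,-6) -> (-2,3.8) [heading=90, draw]
PU: pen up
FD 9.1: (-2,3.8) -> (-2,12.9) [heading=90, move]
FD 4.3: (-2,12.9) -> (-2,17.2) [heading=90, move]
RT 120: heading 90 -> 330
RT 159: heading 330 -> 171
Final: pos=(-2,17.2), heading=171, 1 segment(s) drawn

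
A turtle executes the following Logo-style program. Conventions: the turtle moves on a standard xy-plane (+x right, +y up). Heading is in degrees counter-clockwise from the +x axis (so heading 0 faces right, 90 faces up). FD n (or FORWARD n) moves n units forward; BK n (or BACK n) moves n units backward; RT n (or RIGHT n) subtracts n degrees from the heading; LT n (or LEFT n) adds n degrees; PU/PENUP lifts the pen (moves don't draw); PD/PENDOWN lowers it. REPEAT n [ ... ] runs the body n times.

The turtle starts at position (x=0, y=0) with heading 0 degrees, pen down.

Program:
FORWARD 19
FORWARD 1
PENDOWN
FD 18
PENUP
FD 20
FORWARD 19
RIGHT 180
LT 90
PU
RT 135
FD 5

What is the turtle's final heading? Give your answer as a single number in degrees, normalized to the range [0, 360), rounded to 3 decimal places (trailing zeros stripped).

Executing turtle program step by step:
Start: pos=(0,0), heading=0, pen down
FD 19: (0,0) -> (19,0) [heading=0, draw]
FD 1: (19,0) -> (20,0) [heading=0, draw]
PD: pen down
FD 18: (20,0) -> (38,0) [heading=0, draw]
PU: pen up
FD 20: (38,0) -> (58,0) [heading=0, move]
FD 19: (58,0) -> (77,0) [heading=0, move]
RT 180: heading 0 -> 180
LT 90: heading 180 -> 270
PU: pen up
RT 135: heading 270 -> 135
FD 5: (77,0) -> (73.464,3.536) [heading=135, move]
Final: pos=(73.464,3.536), heading=135, 3 segment(s) drawn

Answer: 135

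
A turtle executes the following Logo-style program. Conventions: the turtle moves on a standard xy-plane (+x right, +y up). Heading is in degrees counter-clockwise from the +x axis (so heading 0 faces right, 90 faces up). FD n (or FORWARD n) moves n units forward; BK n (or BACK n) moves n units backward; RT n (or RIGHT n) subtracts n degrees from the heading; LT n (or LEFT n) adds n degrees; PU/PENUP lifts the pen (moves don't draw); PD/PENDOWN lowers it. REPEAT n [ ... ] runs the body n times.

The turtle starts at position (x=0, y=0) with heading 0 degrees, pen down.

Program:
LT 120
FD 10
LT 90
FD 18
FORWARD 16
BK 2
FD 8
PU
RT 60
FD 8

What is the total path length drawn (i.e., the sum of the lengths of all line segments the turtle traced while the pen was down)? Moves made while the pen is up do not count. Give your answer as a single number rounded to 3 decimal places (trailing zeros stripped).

Executing turtle program step by step:
Start: pos=(0,0), heading=0, pen down
LT 120: heading 0 -> 120
FD 10: (0,0) -> (-5,8.66) [heading=120, draw]
LT 90: heading 120 -> 210
FD 18: (-5,8.66) -> (-20.588,-0.34) [heading=210, draw]
FD 16: (-20.588,-0.34) -> (-34.445,-8.34) [heading=210, draw]
BK 2: (-34.445,-8.34) -> (-32.713,-7.34) [heading=210, draw]
FD 8: (-32.713,-7.34) -> (-39.641,-11.34) [heading=210, draw]
PU: pen up
RT 60: heading 210 -> 150
FD 8: (-39.641,-11.34) -> (-46.569,-7.34) [heading=150, move]
Final: pos=(-46.569,-7.34), heading=150, 5 segment(s) drawn

Segment lengths:
  seg 1: (0,0) -> (-5,8.66), length = 10
  seg 2: (-5,8.66) -> (-20.588,-0.34), length = 18
  seg 3: (-20.588,-0.34) -> (-34.445,-8.34), length = 16
  seg 4: (-34.445,-8.34) -> (-32.713,-7.34), length = 2
  seg 5: (-32.713,-7.34) -> (-39.641,-11.34), length = 8
Total = 54

Answer: 54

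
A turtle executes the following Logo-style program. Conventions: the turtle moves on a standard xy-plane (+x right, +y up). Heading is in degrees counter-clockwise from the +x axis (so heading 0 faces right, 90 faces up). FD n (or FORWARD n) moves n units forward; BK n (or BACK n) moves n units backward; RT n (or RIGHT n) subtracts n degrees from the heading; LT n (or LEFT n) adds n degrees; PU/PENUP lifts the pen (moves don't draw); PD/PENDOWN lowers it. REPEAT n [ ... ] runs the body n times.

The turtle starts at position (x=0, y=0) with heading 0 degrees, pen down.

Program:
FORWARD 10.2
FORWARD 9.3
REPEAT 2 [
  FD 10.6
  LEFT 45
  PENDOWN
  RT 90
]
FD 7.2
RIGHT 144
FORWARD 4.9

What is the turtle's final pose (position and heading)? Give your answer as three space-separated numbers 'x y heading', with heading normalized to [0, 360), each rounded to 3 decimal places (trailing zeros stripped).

Executing turtle program step by step:
Start: pos=(0,0), heading=0, pen down
FD 10.2: (0,0) -> (10.2,0) [heading=0, draw]
FD 9.3: (10.2,0) -> (19.5,0) [heading=0, draw]
REPEAT 2 [
  -- iteration 1/2 --
  FD 10.6: (19.5,0) -> (30.1,0) [heading=0, draw]
  LT 45: heading 0 -> 45
  PD: pen down
  RT 90: heading 45 -> 315
  -- iteration 2/2 --
  FD 10.6: (30.1,0) -> (37.595,-7.495) [heading=315, draw]
  LT 45: heading 315 -> 0
  PD: pen down
  RT 90: heading 0 -> 270
]
FD 7.2: (37.595,-7.495) -> (37.595,-14.695) [heading=270, draw]
RT 144: heading 270 -> 126
FD 4.9: (37.595,-14.695) -> (34.715,-10.731) [heading=126, draw]
Final: pos=(34.715,-10.731), heading=126, 6 segment(s) drawn

Answer: 34.715 -10.731 126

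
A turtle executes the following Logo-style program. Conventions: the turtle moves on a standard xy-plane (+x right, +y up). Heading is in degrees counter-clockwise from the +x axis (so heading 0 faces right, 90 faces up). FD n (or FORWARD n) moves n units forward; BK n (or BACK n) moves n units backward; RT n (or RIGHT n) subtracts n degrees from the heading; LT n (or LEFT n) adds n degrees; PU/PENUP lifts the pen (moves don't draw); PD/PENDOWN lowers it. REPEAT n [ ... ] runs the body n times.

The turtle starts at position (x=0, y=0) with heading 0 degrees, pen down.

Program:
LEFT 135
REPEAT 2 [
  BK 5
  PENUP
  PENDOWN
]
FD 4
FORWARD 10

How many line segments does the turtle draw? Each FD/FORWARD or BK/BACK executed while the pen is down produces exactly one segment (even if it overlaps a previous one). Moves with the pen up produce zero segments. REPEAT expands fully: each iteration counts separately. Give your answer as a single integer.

Executing turtle program step by step:
Start: pos=(0,0), heading=0, pen down
LT 135: heading 0 -> 135
REPEAT 2 [
  -- iteration 1/2 --
  BK 5: (0,0) -> (3.536,-3.536) [heading=135, draw]
  PU: pen up
  PD: pen down
  -- iteration 2/2 --
  BK 5: (3.536,-3.536) -> (7.071,-7.071) [heading=135, draw]
  PU: pen up
  PD: pen down
]
FD 4: (7.071,-7.071) -> (4.243,-4.243) [heading=135, draw]
FD 10: (4.243,-4.243) -> (-2.828,2.828) [heading=135, draw]
Final: pos=(-2.828,2.828), heading=135, 4 segment(s) drawn
Segments drawn: 4

Answer: 4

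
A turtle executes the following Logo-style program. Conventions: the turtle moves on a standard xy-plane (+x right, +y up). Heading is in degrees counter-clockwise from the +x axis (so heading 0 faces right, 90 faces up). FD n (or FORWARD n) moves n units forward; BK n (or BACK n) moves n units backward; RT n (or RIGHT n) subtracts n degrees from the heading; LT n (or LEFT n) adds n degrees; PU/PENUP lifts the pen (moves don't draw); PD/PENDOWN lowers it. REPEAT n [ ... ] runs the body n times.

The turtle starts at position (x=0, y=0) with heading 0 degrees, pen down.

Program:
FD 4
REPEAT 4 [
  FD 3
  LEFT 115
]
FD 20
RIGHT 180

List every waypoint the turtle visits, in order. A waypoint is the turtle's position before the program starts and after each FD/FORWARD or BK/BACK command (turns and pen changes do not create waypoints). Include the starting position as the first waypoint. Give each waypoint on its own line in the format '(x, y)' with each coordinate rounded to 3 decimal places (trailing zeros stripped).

Executing turtle program step by step:
Start: pos=(0,0), heading=0, pen down
FD 4: (0,0) -> (4,0) [heading=0, draw]
REPEAT 4 [
  -- iteration 1/4 --
  FD 3: (4,0) -> (7,0) [heading=0, draw]
  LT 115: heading 0 -> 115
  -- iteration 2/4 --
  FD 3: (7,0) -> (5.732,2.719) [heading=115, draw]
  LT 115: heading 115 -> 230
  -- iteration 3/4 --
  FD 3: (5.732,2.719) -> (3.804,0.421) [heading=230, draw]
  LT 115: heading 230 -> 345
  -- iteration 4/4 --
  FD 3: (3.804,0.421) -> (6.702,-0.356) [heading=345, draw]
  LT 115: heading 345 -> 100
]
FD 20: (6.702,-0.356) -> (3.229,19.34) [heading=100, draw]
RT 180: heading 100 -> 280
Final: pos=(3.229,19.34), heading=280, 6 segment(s) drawn
Waypoints (7 total):
(0, 0)
(4, 0)
(7, 0)
(5.732, 2.719)
(3.804, 0.421)
(6.702, -0.356)
(3.229, 19.34)

Answer: (0, 0)
(4, 0)
(7, 0)
(5.732, 2.719)
(3.804, 0.421)
(6.702, -0.356)
(3.229, 19.34)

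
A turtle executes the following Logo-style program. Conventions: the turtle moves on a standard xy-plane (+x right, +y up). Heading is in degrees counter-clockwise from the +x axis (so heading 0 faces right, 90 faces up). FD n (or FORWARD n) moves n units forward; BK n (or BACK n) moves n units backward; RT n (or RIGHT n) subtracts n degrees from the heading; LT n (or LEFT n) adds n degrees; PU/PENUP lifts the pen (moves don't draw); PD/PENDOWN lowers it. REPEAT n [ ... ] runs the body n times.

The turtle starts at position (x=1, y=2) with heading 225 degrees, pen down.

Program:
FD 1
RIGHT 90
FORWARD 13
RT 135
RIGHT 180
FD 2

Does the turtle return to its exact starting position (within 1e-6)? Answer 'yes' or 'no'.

Executing turtle program step by step:
Start: pos=(1,2), heading=225, pen down
FD 1: (1,2) -> (0.293,1.293) [heading=225, draw]
RT 90: heading 225 -> 135
FD 13: (0.293,1.293) -> (-8.899,10.485) [heading=135, draw]
RT 135: heading 135 -> 0
RT 180: heading 0 -> 180
FD 2: (-8.899,10.485) -> (-10.899,10.485) [heading=180, draw]
Final: pos=(-10.899,10.485), heading=180, 3 segment(s) drawn

Start position: (1, 2)
Final position: (-10.899, 10.485)
Distance = 14.615; >= 1e-6 -> NOT closed

Answer: no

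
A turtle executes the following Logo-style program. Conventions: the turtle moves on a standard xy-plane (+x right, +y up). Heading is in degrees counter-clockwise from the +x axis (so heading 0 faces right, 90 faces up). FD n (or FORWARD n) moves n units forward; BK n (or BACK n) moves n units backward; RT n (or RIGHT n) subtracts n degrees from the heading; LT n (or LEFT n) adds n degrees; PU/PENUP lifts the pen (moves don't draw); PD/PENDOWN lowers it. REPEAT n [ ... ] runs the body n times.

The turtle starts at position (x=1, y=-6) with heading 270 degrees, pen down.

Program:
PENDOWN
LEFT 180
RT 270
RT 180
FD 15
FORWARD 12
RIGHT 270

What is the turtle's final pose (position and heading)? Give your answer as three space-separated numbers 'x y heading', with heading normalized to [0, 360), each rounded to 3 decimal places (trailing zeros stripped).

Executing turtle program step by step:
Start: pos=(1,-6), heading=270, pen down
PD: pen down
LT 180: heading 270 -> 90
RT 270: heading 90 -> 180
RT 180: heading 180 -> 0
FD 15: (1,-6) -> (16,-6) [heading=0, draw]
FD 12: (16,-6) -> (28,-6) [heading=0, draw]
RT 270: heading 0 -> 90
Final: pos=(28,-6), heading=90, 2 segment(s) drawn

Answer: 28 -6 90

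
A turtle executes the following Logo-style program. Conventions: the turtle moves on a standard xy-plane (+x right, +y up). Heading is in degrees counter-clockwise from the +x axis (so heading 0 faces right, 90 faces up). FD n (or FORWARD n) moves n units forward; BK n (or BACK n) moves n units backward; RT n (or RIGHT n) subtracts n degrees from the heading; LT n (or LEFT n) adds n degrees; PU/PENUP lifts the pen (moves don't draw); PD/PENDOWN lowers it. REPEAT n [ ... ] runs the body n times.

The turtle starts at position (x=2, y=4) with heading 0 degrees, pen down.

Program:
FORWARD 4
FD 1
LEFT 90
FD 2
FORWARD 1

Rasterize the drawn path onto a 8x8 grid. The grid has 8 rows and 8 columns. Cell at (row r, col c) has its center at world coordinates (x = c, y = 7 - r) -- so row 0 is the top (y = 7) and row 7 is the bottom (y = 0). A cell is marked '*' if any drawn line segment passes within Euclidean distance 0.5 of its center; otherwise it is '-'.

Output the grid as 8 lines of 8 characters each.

Segment 0: (2,4) -> (6,4)
Segment 1: (6,4) -> (7,4)
Segment 2: (7,4) -> (7,6)
Segment 3: (7,6) -> (7,7)

Answer: -------*
-------*
-------*
--******
--------
--------
--------
--------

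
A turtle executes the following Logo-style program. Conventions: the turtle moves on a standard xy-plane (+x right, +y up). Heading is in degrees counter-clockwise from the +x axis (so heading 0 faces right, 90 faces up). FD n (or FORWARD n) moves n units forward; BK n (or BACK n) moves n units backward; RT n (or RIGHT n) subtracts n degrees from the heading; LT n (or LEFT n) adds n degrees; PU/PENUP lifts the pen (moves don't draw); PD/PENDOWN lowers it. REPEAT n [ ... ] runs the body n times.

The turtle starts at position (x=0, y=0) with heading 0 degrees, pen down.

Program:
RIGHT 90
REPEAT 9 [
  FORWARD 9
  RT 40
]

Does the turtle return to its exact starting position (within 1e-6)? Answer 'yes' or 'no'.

Executing turtle program step by step:
Start: pos=(0,0), heading=0, pen down
RT 90: heading 0 -> 270
REPEAT 9 [
  -- iteration 1/9 --
  FD 9: (0,0) -> (0,-9) [heading=270, draw]
  RT 40: heading 270 -> 230
  -- iteration 2/9 --
  FD 9: (0,-9) -> (-5.785,-15.894) [heading=230, draw]
  RT 40: heading 230 -> 190
  -- iteration 3/9 --
  FD 9: (-5.785,-15.894) -> (-14.648,-17.457) [heading=190, draw]
  RT 40: heading 190 -> 150
  -- iteration 4/9 --
  FD 9: (-14.648,-17.457) -> (-22.443,-12.957) [heading=150, draw]
  RT 40: heading 150 -> 110
  -- iteration 5/9 --
  FD 9: (-22.443,-12.957) -> (-25.521,-4.5) [heading=110, draw]
  RT 40: heading 110 -> 70
  -- iteration 6/9 --
  FD 9: (-25.521,-4.5) -> (-22.443,3.957) [heading=70, draw]
  RT 40: heading 70 -> 30
  -- iteration 7/9 --
  FD 9: (-22.443,3.957) -> (-14.648,8.457) [heading=30, draw]
  RT 40: heading 30 -> 350
  -- iteration 8/9 --
  FD 9: (-14.648,8.457) -> (-5.785,6.894) [heading=350, draw]
  RT 40: heading 350 -> 310
  -- iteration 9/9 --
  FD 9: (-5.785,6.894) -> (0,0) [heading=310, draw]
  RT 40: heading 310 -> 270
]
Final: pos=(0,0), heading=270, 9 segment(s) drawn

Start position: (0, 0)
Final position: (0, 0)
Distance = 0; < 1e-6 -> CLOSED

Answer: yes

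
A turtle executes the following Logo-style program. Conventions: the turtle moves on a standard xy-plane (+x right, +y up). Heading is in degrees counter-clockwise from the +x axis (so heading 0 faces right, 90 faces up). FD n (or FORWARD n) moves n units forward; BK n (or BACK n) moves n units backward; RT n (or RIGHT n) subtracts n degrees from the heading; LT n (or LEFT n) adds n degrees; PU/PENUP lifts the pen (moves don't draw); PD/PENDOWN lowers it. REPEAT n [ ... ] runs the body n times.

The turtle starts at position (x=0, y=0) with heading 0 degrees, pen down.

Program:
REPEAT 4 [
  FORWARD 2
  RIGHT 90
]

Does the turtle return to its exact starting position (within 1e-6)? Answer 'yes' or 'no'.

Executing turtle program step by step:
Start: pos=(0,0), heading=0, pen down
REPEAT 4 [
  -- iteration 1/4 --
  FD 2: (0,0) -> (2,0) [heading=0, draw]
  RT 90: heading 0 -> 270
  -- iteration 2/4 --
  FD 2: (2,0) -> (2,-2) [heading=270, draw]
  RT 90: heading 270 -> 180
  -- iteration 3/4 --
  FD 2: (2,-2) -> (0,-2) [heading=180, draw]
  RT 90: heading 180 -> 90
  -- iteration 4/4 --
  FD 2: (0,-2) -> (0,0) [heading=90, draw]
  RT 90: heading 90 -> 0
]
Final: pos=(0,0), heading=0, 4 segment(s) drawn

Start position: (0, 0)
Final position: (0, 0)
Distance = 0; < 1e-6 -> CLOSED

Answer: yes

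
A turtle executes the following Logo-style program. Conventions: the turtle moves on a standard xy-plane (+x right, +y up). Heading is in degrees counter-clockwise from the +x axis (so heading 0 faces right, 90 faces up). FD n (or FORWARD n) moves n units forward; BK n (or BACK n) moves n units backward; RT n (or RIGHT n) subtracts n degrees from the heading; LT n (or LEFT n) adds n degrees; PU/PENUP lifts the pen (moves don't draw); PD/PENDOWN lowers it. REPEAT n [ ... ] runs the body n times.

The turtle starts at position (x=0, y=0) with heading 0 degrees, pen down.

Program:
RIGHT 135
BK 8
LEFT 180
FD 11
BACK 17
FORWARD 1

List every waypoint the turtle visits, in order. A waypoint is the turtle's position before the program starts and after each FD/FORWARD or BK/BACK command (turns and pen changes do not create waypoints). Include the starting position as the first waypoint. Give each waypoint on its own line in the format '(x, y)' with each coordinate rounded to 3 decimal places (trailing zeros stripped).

Answer: (0, 0)
(5.657, 5.657)
(13.435, 13.435)
(1.414, 1.414)
(2.121, 2.121)

Derivation:
Executing turtle program step by step:
Start: pos=(0,0), heading=0, pen down
RT 135: heading 0 -> 225
BK 8: (0,0) -> (5.657,5.657) [heading=225, draw]
LT 180: heading 225 -> 45
FD 11: (5.657,5.657) -> (13.435,13.435) [heading=45, draw]
BK 17: (13.435,13.435) -> (1.414,1.414) [heading=45, draw]
FD 1: (1.414,1.414) -> (2.121,2.121) [heading=45, draw]
Final: pos=(2.121,2.121), heading=45, 4 segment(s) drawn
Waypoints (5 total):
(0, 0)
(5.657, 5.657)
(13.435, 13.435)
(1.414, 1.414)
(2.121, 2.121)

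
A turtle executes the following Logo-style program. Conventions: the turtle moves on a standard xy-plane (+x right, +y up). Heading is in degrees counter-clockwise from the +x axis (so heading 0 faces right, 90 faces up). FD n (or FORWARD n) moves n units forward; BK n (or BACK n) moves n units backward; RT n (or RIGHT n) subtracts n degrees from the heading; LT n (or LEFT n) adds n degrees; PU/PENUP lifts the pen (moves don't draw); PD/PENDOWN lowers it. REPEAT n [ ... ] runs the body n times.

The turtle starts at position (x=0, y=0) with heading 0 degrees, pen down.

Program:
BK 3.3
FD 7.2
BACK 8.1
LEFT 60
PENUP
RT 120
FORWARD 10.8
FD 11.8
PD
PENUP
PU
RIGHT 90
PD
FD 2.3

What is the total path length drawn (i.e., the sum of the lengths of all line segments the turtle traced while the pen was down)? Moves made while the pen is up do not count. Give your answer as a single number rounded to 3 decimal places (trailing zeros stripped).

Answer: 20.9

Derivation:
Executing turtle program step by step:
Start: pos=(0,0), heading=0, pen down
BK 3.3: (0,0) -> (-3.3,0) [heading=0, draw]
FD 7.2: (-3.3,0) -> (3.9,0) [heading=0, draw]
BK 8.1: (3.9,0) -> (-4.2,0) [heading=0, draw]
LT 60: heading 0 -> 60
PU: pen up
RT 120: heading 60 -> 300
FD 10.8: (-4.2,0) -> (1.2,-9.353) [heading=300, move]
FD 11.8: (1.2,-9.353) -> (7.1,-19.572) [heading=300, move]
PD: pen down
PU: pen up
PU: pen up
RT 90: heading 300 -> 210
PD: pen down
FD 2.3: (7.1,-19.572) -> (5.108,-20.722) [heading=210, draw]
Final: pos=(5.108,-20.722), heading=210, 4 segment(s) drawn

Segment lengths:
  seg 1: (0,0) -> (-3.3,0), length = 3.3
  seg 2: (-3.3,0) -> (3.9,0), length = 7.2
  seg 3: (3.9,0) -> (-4.2,0), length = 8.1
  seg 4: (7.1,-19.572) -> (5.108,-20.722), length = 2.3
Total = 20.9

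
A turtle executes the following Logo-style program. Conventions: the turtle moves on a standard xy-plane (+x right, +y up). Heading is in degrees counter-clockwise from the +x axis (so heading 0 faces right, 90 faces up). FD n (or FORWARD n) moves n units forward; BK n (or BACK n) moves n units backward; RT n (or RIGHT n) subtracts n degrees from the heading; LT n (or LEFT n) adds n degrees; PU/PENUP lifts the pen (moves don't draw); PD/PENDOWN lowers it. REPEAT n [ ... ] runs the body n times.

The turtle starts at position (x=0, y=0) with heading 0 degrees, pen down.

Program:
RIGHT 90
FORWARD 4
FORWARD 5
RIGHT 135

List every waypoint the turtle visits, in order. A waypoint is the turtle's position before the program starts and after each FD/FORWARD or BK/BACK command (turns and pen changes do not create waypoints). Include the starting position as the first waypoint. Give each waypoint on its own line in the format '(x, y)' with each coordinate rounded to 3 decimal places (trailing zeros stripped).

Executing turtle program step by step:
Start: pos=(0,0), heading=0, pen down
RT 90: heading 0 -> 270
FD 4: (0,0) -> (0,-4) [heading=270, draw]
FD 5: (0,-4) -> (0,-9) [heading=270, draw]
RT 135: heading 270 -> 135
Final: pos=(0,-9), heading=135, 2 segment(s) drawn
Waypoints (3 total):
(0, 0)
(0, -4)
(0, -9)

Answer: (0, 0)
(0, -4)
(0, -9)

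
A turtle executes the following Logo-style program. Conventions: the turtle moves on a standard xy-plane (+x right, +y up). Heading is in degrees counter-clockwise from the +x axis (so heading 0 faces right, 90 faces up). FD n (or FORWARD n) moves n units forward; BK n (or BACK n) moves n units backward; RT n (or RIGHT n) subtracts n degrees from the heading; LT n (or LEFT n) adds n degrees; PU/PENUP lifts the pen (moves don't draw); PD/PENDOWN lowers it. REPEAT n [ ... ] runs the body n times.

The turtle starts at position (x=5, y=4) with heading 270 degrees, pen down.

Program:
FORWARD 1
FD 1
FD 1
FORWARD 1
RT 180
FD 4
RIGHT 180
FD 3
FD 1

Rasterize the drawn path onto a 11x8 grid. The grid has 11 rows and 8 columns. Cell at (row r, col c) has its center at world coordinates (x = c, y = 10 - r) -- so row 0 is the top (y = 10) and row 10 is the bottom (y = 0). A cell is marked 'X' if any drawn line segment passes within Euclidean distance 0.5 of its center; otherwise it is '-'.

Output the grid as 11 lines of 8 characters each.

Segment 0: (5,4) -> (5,3)
Segment 1: (5,3) -> (5,2)
Segment 2: (5,2) -> (5,1)
Segment 3: (5,1) -> (5,0)
Segment 4: (5,0) -> (5,4)
Segment 5: (5,4) -> (5,1)
Segment 6: (5,1) -> (5,0)

Answer: --------
--------
--------
--------
--------
--------
-----X--
-----X--
-----X--
-----X--
-----X--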